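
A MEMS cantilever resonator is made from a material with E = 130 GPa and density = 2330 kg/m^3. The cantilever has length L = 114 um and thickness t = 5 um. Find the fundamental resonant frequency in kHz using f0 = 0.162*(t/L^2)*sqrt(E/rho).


Step 1: Convert units to SI.
t_SI = 5e-6 m, L_SI = 114e-6 m
Step 2: Calculate sqrt(E/rho).
sqrt(130e9 / 2330) = 7469.54 m/s
Step 3: Compute f0.
f0 = 0.162 * 5e-6 / (114e-6)^2 * 7469.54 = 465553.0 Hz = 465.55 kHz


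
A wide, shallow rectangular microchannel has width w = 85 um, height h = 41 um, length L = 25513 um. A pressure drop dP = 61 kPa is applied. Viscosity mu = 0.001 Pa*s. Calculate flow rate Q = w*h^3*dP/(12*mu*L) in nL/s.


Step 1: Convert all dimensions to SI (meters).
w = 85e-6 m, h = 41e-6 m, L = 25513e-6 m, dP = 61e3 Pa
Step 2: Q = w * h^3 * dP / (12 * mu * L)
Q = 85e-6 * (41e-6)^3 * 61e3 / (12 * 0.001 * 25513e-6) = 1.167233e-09 m^3/s
Step 3: Convert Q from m^3/s to nL/s (1 m^3 = 1e12 nL, so multiply by 1e12).
Q = 1167.233 nL/s


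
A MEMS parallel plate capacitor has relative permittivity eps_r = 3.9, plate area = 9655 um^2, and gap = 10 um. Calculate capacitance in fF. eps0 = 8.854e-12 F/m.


Step 1: Convert area to m^2: A = 9655e-12 m^2
Step 2: Convert gap to m: d = 10e-6 m
Step 3: C = eps0 * eps_r * A / d
C = 8.854e-12 * 3.9 * 9655e-12 / 10e-6
Step 4: Convert to fF (multiply by 1e15).
C = 33.34 fF


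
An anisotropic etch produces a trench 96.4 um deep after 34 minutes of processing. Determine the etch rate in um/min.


Step 1: Etch rate = depth / time
Step 2: rate = 96.4 / 34
rate = 2.835 um/min


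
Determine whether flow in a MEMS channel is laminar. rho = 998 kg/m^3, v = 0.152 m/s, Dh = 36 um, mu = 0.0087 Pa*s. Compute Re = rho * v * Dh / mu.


Step 1: Convert Dh to meters: Dh = 36e-6 m
Step 2: Re = rho * v * Dh / mu
Re = 998 * 0.152 * 36e-6 / 0.0087
Re = 0.628
Since Re = 0.628 is below ~2300, the flow is laminar.


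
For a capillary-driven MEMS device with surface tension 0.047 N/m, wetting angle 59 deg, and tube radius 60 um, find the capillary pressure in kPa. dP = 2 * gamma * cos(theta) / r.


Step 1: cos(59 deg) = 0.515
Step 2: Convert r to m: r = 60e-6 m
Step 3: dP = 2 * 0.047 * 0.515 / 60e-6 = 806.8 Pa
Step 4: Convert Pa to kPa (divide by 1000).
dP = 0.81 kPa


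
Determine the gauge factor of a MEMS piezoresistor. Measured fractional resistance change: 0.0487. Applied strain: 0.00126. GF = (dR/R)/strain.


Step 1: Identify values.
dR/R = 0.0487, strain = 0.00126
Step 2: GF = (dR/R) / strain = 0.0487 / 0.00126
GF = 38.7


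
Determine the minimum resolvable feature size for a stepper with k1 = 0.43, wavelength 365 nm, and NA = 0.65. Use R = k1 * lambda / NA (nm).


Step 1: Identify values: k1 = 0.43, lambda = 365 nm, NA = 0.65
Step 2: R = k1 * lambda / NA
R = 0.43 * 365 / 0.65
R = 241.5 nm


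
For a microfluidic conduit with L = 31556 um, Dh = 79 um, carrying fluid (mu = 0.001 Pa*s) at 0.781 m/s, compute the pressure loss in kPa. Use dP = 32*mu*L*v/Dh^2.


Step 1: Convert to SI: L = 31556e-6 m, Dh = 79e-6 m
Step 2: dP = 32 * 0.001 * 31556e-6 * 0.781 / (79e-6)^2
Step 3: dP = 126365.57 Pa
Step 4: Convert to kPa: dP = 126.37 kPa


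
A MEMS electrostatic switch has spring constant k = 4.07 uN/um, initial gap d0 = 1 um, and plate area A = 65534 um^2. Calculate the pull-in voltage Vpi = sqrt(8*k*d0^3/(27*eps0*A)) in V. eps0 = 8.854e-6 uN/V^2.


Step 1: Compute numerator: 8 * k * d0^3 = 8 * 4.07 * 1^3 = 32.56
Step 2: Compute denominator: 27 * eps0 * A = 27 * 8.854e-6 * 65534 = 15.666427
Step 3: Vpi = sqrt(32.56 / 15.666427)
Vpi = 1.44 V


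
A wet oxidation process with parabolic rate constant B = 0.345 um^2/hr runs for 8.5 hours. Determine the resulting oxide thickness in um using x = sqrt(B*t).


Step 1: Compute B*t = 0.345 * 8.5 = 2.9325
Step 2: x = sqrt(2.9325)
x = 1.712 um


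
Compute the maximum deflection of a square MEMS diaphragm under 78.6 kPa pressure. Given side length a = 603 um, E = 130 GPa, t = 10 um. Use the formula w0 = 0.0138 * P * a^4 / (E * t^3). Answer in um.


Step 1: Convert pressure to compatible units (E is in GPa, so P in GPa).
P = 78.6 kPa = 78.6e-6 GPa
Step 2: Compute numerator: 0.0138 * P * a^4.
a^4 = 603^4 = 132211504881
numerator = 0.0138 * 78.6e-6 * 132211504881 = 1.434072e+05
Step 3: Compute denominator: E * t^3 = 130 * 10^3 = 130000
Step 4: w0 = numerator / denominator = 1.434072e+05 / 130000 = 1.1031 um


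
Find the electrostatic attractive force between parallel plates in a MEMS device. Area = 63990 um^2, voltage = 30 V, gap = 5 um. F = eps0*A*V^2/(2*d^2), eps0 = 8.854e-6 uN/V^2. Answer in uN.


Step 1: Identify parameters.
eps0 = 8.854e-6 uN/V^2, A = 63990 um^2, V = 30 V, d = 5 um
Step 2: Compute V^2 = 30^2 = 900
Step 3: Compute d^2 = 5^2 = 25
Step 4: F = 0.5 * 8.854e-6 * 63990 * 900 / 25
F = 10.198 uN


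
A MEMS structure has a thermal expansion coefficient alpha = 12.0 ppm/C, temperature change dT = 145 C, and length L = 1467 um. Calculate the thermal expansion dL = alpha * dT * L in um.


Step 1: Convert CTE: alpha = 12.0 ppm/C = 12.0e-6 /C
Step 2: dL = 12.0e-6 * 145 * 1467
dL = 2.5526 um


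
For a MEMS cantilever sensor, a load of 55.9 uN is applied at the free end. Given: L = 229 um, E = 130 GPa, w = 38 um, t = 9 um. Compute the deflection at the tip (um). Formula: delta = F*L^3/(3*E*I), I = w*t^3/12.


Step 1: Calculate the second moment of area.
I = w * t^3 / 12 = 38 * 9^3 / 12 = 2308.5 um^4
Step 2: Convert E to consistent units (1 GPa = 1000 uN/um^2).
E = 130 GPa = 130000 uN/um^2
Step 3: Calculate tip deflection.
delta = F * L^3 / (3 * E * I)
delta = 55.9 * 229^3 / (3 * 130000 * 2308.5)
delta = 0.7456 um


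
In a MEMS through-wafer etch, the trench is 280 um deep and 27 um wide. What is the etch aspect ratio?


Step 1: AR = depth / width
Step 2: AR = 280 / 27
AR = 10.4


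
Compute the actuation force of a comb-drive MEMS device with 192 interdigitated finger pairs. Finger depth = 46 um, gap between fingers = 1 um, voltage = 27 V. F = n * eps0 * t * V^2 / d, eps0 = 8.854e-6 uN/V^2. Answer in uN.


Step 1: Parameters: n=192, eps0=8.854e-6 uN/V^2, t=46 um, V=27 V, d=1 um
Step 2: V^2 = 729
Step 3: F = 192 * 8.854e-6 * 46 * 729 / 1
F = 57.007 uN


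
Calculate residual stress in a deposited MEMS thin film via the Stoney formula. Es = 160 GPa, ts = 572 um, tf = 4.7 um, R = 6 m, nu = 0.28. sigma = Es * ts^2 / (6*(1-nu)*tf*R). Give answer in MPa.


Step 1: Compute numerator: Es * ts^2 = 160 * 572^2 = 52349440 (GPa*um^2)
Step 2: Compute denominator (R in um): 6*(1-nu)*tf*R = 6*0.72*4.7*6e6 = 121824000.0 (um^2)
Step 3: sigma (GPa) = 52349440 / 121824000.0 = 4.29714e-01 GPa
Step 4: Convert to MPa (x1000): sigma = 429.7 MPa


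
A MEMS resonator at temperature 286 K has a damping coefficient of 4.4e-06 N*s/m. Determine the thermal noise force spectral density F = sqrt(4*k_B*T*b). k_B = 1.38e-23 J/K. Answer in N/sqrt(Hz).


Step 1: Compute 4 * k_B * T * b
= 4 * 1.38e-23 * 286 * 4.4e-06
= 6.9464e-26 N^2/Hz
Step 2: F_noise = sqrt(6.9464e-26)
F_noise = 2.64e-13 N/sqrt(Hz)


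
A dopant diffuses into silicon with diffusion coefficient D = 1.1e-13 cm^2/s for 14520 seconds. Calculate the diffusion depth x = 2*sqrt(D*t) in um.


Step 1: Compute D*t = 1.1e-13 * 14520 = 1.5972e-09 cm^2
Step 2: sqrt(D*t) = 3.9965e-05 cm
Step 3: x = 2 * 3.9965e-05 cm = 7.993e-05 cm
Step 4: Convert to um (1 cm = 1e4 um): x = 0.799 um


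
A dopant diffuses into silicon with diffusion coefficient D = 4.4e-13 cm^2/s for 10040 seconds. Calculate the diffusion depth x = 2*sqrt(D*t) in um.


Step 1: Compute D*t = 4.4e-13 * 10040 = 4.4176e-09 cm^2
Step 2: sqrt(D*t) = 6.6465e-05 cm
Step 3: x = 2 * 6.6465e-05 cm = 1.3293e-04 cm
Step 4: Convert to um (1 cm = 1e4 um): x = 1.329 um


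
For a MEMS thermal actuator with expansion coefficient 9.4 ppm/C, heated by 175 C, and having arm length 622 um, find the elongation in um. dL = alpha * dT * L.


Step 1: Convert CTE: alpha = 9.4 ppm/C = 9.4e-6 /C
Step 2: dL = 9.4e-6 * 175 * 622
dL = 1.0232 um


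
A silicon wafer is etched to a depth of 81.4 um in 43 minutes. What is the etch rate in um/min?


Step 1: Etch rate = depth / time
Step 2: rate = 81.4 / 43
rate = 1.893 um/min


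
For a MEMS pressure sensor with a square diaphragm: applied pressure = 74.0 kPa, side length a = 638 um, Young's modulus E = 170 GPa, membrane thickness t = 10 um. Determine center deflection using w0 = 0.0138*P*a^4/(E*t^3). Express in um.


Step 1: Convert pressure to compatible units (E is in GPa, so P in GPa).
P = 74.0 kPa = 74.0e-6 GPa
Step 2: Compute numerator: 0.0138 * P * a^4.
a^4 = 638^4 = 165684817936
numerator = 0.0138 * 74.0e-6 * 165684817936 = 1.69197e+05
Step 3: Compute denominator: E * t^3 = 170 * 10^3 = 170000
Step 4: w0 = numerator / denominator = 1.69197e+05 / 170000 = 0.9953 um


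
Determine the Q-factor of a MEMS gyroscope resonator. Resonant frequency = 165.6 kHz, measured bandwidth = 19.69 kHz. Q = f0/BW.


Step 1: Q = f0 / bandwidth
Step 2: Q = 165.6 / 19.69
Q = 8.4


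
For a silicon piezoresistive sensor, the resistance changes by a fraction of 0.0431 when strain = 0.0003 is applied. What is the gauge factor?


Step 1: Identify values.
dR/R = 0.0431, strain = 0.0003
Step 2: GF = (dR/R) / strain = 0.0431 / 0.0003
GF = 143.7


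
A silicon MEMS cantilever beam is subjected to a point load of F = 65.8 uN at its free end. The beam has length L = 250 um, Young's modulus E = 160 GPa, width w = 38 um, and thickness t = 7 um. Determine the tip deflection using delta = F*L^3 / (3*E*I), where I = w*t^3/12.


Step 1: Calculate the second moment of area.
I = w * t^3 / 12 = 38 * 7^3 / 12 = 1086.1667 um^4
Step 2: Convert E to consistent units (1 GPa = 1000 uN/um^2).
E = 160 GPa = 160000 uN/um^2
Step 3: Calculate tip deflection.
delta = F * L^3 / (3 * E * I)
delta = 65.8 * 250^3 / (3 * 160000 * 1086.1667)
delta = 1.972 um


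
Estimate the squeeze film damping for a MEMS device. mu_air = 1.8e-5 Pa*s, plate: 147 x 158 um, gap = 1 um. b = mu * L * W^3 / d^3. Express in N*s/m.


Step 1: Convert to SI.
L = 147e-6 m, W = 158e-6 m, d = 1e-6 m
Step 2: W^3 = (158e-6)^3 = 3.94e-12 m^3
Step 3: d^3 = (1e-6)^3 = 1.00e-18 m^3
Step 4: b = 1.8e-5 * 147e-6 * 3.94e-12 / 1.00e-18
b = 1.04e-02 N*s/m


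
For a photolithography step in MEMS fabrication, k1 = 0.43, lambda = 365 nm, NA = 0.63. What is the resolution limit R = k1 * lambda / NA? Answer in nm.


Step 1: Identify values: k1 = 0.43, lambda = 365 nm, NA = 0.63
Step 2: R = k1 * lambda / NA
R = 0.43 * 365 / 0.63
R = 249.1 nm


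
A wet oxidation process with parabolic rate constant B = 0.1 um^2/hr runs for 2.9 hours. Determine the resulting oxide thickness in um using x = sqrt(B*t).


Step 1: Compute B*t = 0.1 * 2.9 = 0.29
Step 2: x = sqrt(0.29)
x = 0.539 um


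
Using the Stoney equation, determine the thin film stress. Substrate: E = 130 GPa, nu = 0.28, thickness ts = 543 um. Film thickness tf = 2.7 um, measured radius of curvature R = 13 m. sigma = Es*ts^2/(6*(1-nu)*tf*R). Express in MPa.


Step 1: Compute numerator: Es * ts^2 = 130 * 543^2 = 38330370 (GPa*um^2)
Step 2: Compute denominator (R in um): 6*(1-nu)*tf*R = 6*0.72*2.7*13e6 = 151632000.0 (um^2)
Step 3: sigma (GPa) = 38330370 / 151632000.0 = 2.52785e-01 GPa
Step 4: Convert to MPa (x1000): sigma = 252.8 MPa


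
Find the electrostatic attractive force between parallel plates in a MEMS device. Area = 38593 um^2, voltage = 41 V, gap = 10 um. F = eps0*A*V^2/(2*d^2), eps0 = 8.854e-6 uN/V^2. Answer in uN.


Step 1: Identify parameters.
eps0 = 8.854e-6 uN/V^2, A = 38593 um^2, V = 41 V, d = 10 um
Step 2: Compute V^2 = 41^2 = 1681
Step 3: Compute d^2 = 10^2 = 100
Step 4: F = 0.5 * 8.854e-6 * 38593 * 1681 / 100
F = 2.872 uN


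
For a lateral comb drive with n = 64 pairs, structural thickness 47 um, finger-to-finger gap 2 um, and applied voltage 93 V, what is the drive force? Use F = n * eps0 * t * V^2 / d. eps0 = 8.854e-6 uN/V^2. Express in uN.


Step 1: Parameters: n=64, eps0=8.854e-6 uN/V^2, t=47 um, V=93 V, d=2 um
Step 2: V^2 = 8649
Step 3: F = 64 * 8.854e-6 * 47 * 8649 / 2
F = 115.174 uN


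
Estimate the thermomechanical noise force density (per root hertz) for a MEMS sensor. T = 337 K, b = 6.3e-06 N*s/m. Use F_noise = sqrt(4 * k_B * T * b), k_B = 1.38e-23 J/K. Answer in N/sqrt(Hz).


Step 1: Compute 4 * k_B * T * b
= 4 * 1.38e-23 * 337 * 6.3e-06
= 1.1720e-25 N^2/Hz
Step 2: F_noise = sqrt(1.1720e-25)
F_noise = 3.42e-13 N/sqrt(Hz)


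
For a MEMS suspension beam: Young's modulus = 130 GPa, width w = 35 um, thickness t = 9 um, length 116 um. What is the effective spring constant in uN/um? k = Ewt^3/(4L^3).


Step 1: Convert E to consistent units (1 GPa = 1000 uN/um^2).
E = 130 GPa = 130000 uN/um^2
Step 2: Compute t^3 = 9^3 = 729
Step 3: Compute L^3 = 116^3 = 1560896
Step 4: k = 130000 * 35 * 729 / (4 * 1560896)
k = 531.2574 uN/um


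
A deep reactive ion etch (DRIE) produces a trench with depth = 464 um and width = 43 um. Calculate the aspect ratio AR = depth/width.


Step 1: AR = depth / width
Step 2: AR = 464 / 43
AR = 10.8


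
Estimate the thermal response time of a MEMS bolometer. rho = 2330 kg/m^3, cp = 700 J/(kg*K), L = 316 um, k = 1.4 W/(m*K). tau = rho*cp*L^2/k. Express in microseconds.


Step 1: Convert L to m: L = 316e-6 m
Step 2: L^2 = (316e-6)^2 = 9.9856e-08 m^2
Step 3: tau = 2330 * 700 * 9.9856e-08 / 1.4 = 1.1633224e-01 s
Step 4: Convert to microseconds (multiply by 1e6).
tau = 116332.24 us


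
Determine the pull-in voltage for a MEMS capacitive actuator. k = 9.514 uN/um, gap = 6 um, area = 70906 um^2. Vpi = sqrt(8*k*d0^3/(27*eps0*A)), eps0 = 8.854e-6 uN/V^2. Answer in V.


Step 1: Compute numerator: 8 * k * d0^3 = 8 * 9.514 * 6^3 = 16440.192
Step 2: Compute denominator: 27 * eps0 * A = 27 * 8.854e-6 * 70906 = 16.950647
Step 3: Vpi = sqrt(16440.192 / 16.950647)
Vpi = 31.14 V


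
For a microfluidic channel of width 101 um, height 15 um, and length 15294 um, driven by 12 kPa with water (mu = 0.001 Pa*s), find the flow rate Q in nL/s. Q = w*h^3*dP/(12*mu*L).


Step 1: Convert all dimensions to SI (meters).
w = 101e-6 m, h = 15e-6 m, L = 15294e-6 m, dP = 12e3 Pa
Step 2: Q = w * h^3 * dP / (12 * mu * L)
Q = 101e-6 * (15e-6)^3 * 12e3 / (12 * 0.001 * 15294e-6) = 2.228815e-11 m^3/s
Step 3: Convert Q from m^3/s to nL/s (1 m^3 = 1e12 nL, so multiply by 1e12).
Q = 22.288 nL/s


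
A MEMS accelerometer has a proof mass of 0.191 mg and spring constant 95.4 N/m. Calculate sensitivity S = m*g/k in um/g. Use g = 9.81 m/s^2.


Step 1: Convert mass: m = 0.191 mg = 1.91e-07 kg
Step 2: S = m * g / k = 1.91e-07 * 9.81 / 95.4
Step 3: S = 1.96e-08 m/g
Step 4: Convert to um/g: S = 0.02 um/g


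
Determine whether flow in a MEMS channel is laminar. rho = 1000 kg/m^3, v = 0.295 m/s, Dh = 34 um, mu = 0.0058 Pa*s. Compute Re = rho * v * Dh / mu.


Step 1: Convert Dh to meters: Dh = 34e-6 m
Step 2: Re = rho * v * Dh / mu
Re = 1000 * 0.295 * 34e-6 / 0.0058
Re = 1.729
Since Re = 1.729 is below ~2300, the flow is laminar.


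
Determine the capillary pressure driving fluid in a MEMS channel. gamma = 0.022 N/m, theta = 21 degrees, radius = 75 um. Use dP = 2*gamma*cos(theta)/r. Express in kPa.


Step 1: cos(21 deg) = 0.9336
Step 2: Convert r to m: r = 75e-6 m
Step 3: dP = 2 * 0.022 * 0.9336 / 75e-6 = 547.7 Pa
Step 4: Convert Pa to kPa (divide by 1000).
dP = 0.55 kPa


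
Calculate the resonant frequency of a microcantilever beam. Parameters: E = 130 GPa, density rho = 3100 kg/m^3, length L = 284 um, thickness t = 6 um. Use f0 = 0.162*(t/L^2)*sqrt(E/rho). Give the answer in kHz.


Step 1: Convert units to SI.
t_SI = 6e-6 m, L_SI = 284e-6 m
Step 2: Calculate sqrt(E/rho).
sqrt(130e9 / 3100) = 6475.76 m/s
Step 3: Compute f0.
f0 = 0.162 * 6e-6 / (284e-6)^2 * 6475.76 = 78040.6 Hz = 78.04 kHz


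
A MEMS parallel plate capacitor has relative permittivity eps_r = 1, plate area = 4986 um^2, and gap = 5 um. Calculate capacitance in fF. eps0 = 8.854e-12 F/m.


Step 1: Convert area to m^2: A = 4986e-12 m^2
Step 2: Convert gap to m: d = 5e-6 m
Step 3: C = eps0 * eps_r * A / d
C = 8.854e-12 * 1 * 4986e-12 / 5e-6
Step 4: Convert to fF (multiply by 1e15).
C = 8.83 fF


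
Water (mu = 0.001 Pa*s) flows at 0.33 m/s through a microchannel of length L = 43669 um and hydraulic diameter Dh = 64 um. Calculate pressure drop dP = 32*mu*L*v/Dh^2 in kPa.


Step 1: Convert to SI: L = 43669e-6 m, Dh = 64e-6 m
Step 2: dP = 32 * 0.001 * 43669e-6 * 0.33 / (64e-6)^2
Step 3: dP = 112584.14 Pa
Step 4: Convert to kPa: dP = 112.58 kPa


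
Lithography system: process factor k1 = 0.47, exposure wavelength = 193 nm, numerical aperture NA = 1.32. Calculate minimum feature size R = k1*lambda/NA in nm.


Step 1: Identify values: k1 = 0.47, lambda = 193 nm, NA = 1.32
Step 2: R = k1 * lambda / NA
R = 0.47 * 193 / 1.32
R = 68.7 nm


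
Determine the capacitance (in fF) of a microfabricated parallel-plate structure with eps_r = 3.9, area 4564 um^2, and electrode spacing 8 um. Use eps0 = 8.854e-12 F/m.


Step 1: Convert area to m^2: A = 4564e-12 m^2
Step 2: Convert gap to m: d = 8e-6 m
Step 3: C = eps0 * eps_r * A / d
C = 8.854e-12 * 3.9 * 4564e-12 / 8e-6
Step 4: Convert to fF (multiply by 1e15).
C = 19.7 fF


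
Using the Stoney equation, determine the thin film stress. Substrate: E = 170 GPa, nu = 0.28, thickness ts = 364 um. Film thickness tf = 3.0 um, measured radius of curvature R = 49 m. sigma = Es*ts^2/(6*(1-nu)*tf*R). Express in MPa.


Step 1: Compute numerator: Es * ts^2 = 170 * 364^2 = 22524320 (GPa*um^2)
Step 2: Compute denominator (R in um): 6*(1-nu)*tf*R = 6*0.72*3.0*49e6 = 635040000.0 (um^2)
Step 3: sigma (GPa) = 22524320 / 635040000.0 = 3.5469e-02 GPa
Step 4: Convert to MPa (x1000): sigma = 35.5 MPa


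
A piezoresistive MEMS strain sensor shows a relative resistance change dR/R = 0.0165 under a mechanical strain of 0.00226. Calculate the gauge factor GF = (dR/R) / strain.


Step 1: Identify values.
dR/R = 0.0165, strain = 0.00226
Step 2: GF = (dR/R) / strain = 0.0165 / 0.00226
GF = 7.3


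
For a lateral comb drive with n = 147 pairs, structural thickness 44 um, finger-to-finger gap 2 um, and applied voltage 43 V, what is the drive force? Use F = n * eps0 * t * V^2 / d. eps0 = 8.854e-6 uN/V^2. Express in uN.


Step 1: Parameters: n=147, eps0=8.854e-6 uN/V^2, t=44 um, V=43 V, d=2 um
Step 2: V^2 = 1849
Step 3: F = 147 * 8.854e-6 * 44 * 1849 / 2
F = 52.944 uN


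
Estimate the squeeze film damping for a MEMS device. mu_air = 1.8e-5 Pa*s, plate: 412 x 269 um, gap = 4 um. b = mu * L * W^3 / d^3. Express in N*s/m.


Step 1: Convert to SI.
L = 412e-6 m, W = 269e-6 m, d = 4e-6 m
Step 2: W^3 = (269e-6)^3 = 1.95e-11 m^3
Step 3: d^3 = (4e-6)^3 = 6.40e-17 m^3
Step 4: b = 1.8e-5 * 412e-6 * 1.95e-11 / 6.40e-17
b = 2.26e-03 N*s/m


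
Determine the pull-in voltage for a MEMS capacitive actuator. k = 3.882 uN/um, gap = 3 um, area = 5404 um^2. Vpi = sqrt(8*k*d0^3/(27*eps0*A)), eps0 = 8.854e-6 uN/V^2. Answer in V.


Step 1: Compute numerator: 8 * k * d0^3 = 8 * 3.882 * 3^3 = 838.512
Step 2: Compute denominator: 27 * eps0 * A = 27 * 8.854e-6 * 5404 = 1.291869
Step 3: Vpi = sqrt(838.512 / 1.291869)
Vpi = 25.48 V


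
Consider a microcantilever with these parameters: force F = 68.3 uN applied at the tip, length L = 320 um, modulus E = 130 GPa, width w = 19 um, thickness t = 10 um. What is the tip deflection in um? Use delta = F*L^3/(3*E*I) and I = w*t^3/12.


Step 1: Calculate the second moment of area.
I = w * t^3 / 12 = 19 * 10^3 / 12 = 1583.3333 um^4
Step 2: Convert E to consistent units (1 GPa = 1000 uN/um^2).
E = 130 GPa = 130000 uN/um^2
Step 3: Calculate tip deflection.
delta = F * L^3 / (3 * E * I)
delta = 68.3 * 320^3 / (3 * 130000 * 1583.3333)
delta = 3.6244 um


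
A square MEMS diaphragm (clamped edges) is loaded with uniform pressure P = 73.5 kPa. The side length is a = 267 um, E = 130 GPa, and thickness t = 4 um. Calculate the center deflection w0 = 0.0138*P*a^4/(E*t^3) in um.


Step 1: Convert pressure to compatible units (E is in GPa, so P in GPa).
P = 73.5 kPa = 73.5e-6 GPa
Step 2: Compute numerator: 0.0138 * P * a^4.
a^4 = 267^4 = 5082121521
numerator = 0.0138 * 73.5e-6 * 5082121521 = 5.1548e+03
Step 3: Compute denominator: E * t^3 = 130 * 4^3 = 8320
Step 4: w0 = numerator / denominator = 5.1548e+03 / 8320 = 0.6196 um


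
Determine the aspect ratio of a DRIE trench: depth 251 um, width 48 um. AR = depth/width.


Step 1: AR = depth / width
Step 2: AR = 251 / 48
AR = 5.2


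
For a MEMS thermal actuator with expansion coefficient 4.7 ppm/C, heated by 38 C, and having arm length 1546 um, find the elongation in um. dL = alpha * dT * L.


Step 1: Convert CTE: alpha = 4.7 ppm/C = 4.7e-6 /C
Step 2: dL = 4.7e-6 * 38 * 1546
dL = 0.2761 um


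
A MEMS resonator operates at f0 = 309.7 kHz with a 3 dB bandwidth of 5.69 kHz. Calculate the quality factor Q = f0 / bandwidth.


Step 1: Q = f0 / bandwidth
Step 2: Q = 309.7 / 5.69
Q = 54.4


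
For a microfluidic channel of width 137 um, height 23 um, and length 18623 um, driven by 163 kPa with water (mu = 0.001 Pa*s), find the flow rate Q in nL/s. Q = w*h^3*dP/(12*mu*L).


Step 1: Convert all dimensions to SI (meters).
w = 137e-6 m, h = 23e-6 m, L = 18623e-6 m, dP = 163e3 Pa
Step 2: Q = w * h^3 * dP / (12 * mu * L)
Q = 137e-6 * (23e-6)^3 * 163e3 / (12 * 0.001 * 18623e-6) = 1.21579622e-09 m^3/s
Step 3: Convert Q from m^3/s to nL/s (1 m^3 = 1e12 nL, so multiply by 1e12).
Q = 1215.796 nL/s


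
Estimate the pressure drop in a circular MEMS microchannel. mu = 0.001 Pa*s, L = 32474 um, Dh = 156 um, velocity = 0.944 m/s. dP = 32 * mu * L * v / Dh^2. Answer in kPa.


Step 1: Convert to SI: L = 32474e-6 m, Dh = 156e-6 m
Step 2: dP = 32 * 0.001 * 32474e-6 * 0.944 / (156e-6)^2
Step 3: dP = 40309.61 Pa
Step 4: Convert to kPa: dP = 40.31 kPa


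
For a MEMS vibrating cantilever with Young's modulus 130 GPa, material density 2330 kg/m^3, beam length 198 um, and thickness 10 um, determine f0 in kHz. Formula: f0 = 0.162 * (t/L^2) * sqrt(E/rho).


Step 1: Convert units to SI.
t_SI = 10e-6 m, L_SI = 198e-6 m
Step 2: Calculate sqrt(E/rho).
sqrt(130e9 / 2330) = 7469.54 m/s
Step 3: Compute f0.
f0 = 0.162 * 10e-6 / (198e-6)^2 * 7469.54 = 308658.7 Hz = 308.66 kHz


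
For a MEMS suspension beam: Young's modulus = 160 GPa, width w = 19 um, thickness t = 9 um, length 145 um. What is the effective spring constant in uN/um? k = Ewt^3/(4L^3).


Step 1: Convert E to consistent units (1 GPa = 1000 uN/um^2).
E = 160 GPa = 160000 uN/um^2
Step 2: Compute t^3 = 9^3 = 729
Step 3: Compute L^3 = 145^3 = 3048625
Step 4: k = 160000 * 19 * 729 / (4 * 3048625)
k = 181.7344 uN/um


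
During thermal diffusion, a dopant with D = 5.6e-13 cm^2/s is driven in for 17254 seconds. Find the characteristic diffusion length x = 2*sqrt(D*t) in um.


Step 1: Compute D*t = 5.6e-13 * 17254 = 9.66224e-09 cm^2
Step 2: sqrt(D*t) = 9.82967e-05 cm
Step 3: x = 2 * 9.82967e-05 cm = 1.965934e-04 cm
Step 4: Convert to um (1 cm = 1e4 um): x = 1.966 um


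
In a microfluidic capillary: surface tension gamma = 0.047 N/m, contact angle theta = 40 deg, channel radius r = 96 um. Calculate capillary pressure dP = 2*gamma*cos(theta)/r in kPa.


Step 1: cos(40 deg) = 0.766
Step 2: Convert r to m: r = 96e-6 m
Step 3: dP = 2 * 0.047 * 0.766 / 96e-6 = 750.0 Pa
Step 4: Convert Pa to kPa (divide by 1000).
dP = 0.75 kPa


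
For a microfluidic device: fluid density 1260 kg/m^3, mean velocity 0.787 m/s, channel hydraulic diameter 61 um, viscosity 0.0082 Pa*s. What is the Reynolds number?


Step 1: Convert Dh to meters: Dh = 61e-6 m
Step 2: Re = rho * v * Dh / mu
Re = 1260 * 0.787 * 61e-6 / 0.0082
Re = 7.377


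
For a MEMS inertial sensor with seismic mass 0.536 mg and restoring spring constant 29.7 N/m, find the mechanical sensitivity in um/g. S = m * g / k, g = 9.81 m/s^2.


Step 1: Convert mass: m = 0.536 mg = 5.36e-07 kg
Step 2: S = m * g / k = 5.36e-07 * 9.81 / 29.7
Step 3: S = 1.77e-07 m/g
Step 4: Convert to um/g: S = 0.177 um/g


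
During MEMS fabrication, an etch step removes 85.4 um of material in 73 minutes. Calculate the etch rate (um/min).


Step 1: Etch rate = depth / time
Step 2: rate = 85.4 / 73
rate = 1.17 um/min


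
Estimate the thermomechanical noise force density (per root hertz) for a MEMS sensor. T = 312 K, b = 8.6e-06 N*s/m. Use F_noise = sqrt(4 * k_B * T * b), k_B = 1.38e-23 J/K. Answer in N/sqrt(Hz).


Step 1: Compute 4 * k_B * T * b
= 4 * 1.38e-23 * 312 * 8.6e-06
= 1.4811e-25 N^2/Hz
Step 2: F_noise = sqrt(1.4811e-25)
F_noise = 3.85e-13 N/sqrt(Hz)


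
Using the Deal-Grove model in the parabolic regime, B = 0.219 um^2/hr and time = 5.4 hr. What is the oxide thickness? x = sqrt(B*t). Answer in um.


Step 1: Compute B*t = 0.219 * 5.4 = 1.1826
Step 2: x = sqrt(1.1826)
x = 1.087 um


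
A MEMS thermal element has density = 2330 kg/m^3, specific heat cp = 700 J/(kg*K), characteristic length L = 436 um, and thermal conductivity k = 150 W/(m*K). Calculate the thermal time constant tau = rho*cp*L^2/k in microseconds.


Step 1: Convert L to m: L = 436e-6 m
Step 2: L^2 = (436e-6)^2 = 1.90096e-07 m^2
Step 3: tau = 2330 * 700 * 1.90096e-07 / 150 = 2.06697717e-03 s
Step 4: Convert to microseconds (multiply by 1e6).
tau = 2066.977 us


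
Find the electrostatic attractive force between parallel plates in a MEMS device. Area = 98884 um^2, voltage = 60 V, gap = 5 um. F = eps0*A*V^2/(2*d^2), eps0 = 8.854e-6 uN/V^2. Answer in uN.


Step 1: Identify parameters.
eps0 = 8.854e-6 uN/V^2, A = 98884 um^2, V = 60 V, d = 5 um
Step 2: Compute V^2 = 60^2 = 3600
Step 3: Compute d^2 = 5^2 = 25
Step 4: F = 0.5 * 8.854e-6 * 98884 * 3600 / 25
F = 63.037 uN


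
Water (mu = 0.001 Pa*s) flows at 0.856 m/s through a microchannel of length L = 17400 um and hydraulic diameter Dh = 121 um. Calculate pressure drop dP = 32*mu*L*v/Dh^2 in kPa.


Step 1: Convert to SI: L = 17400e-6 m, Dh = 121e-6 m
Step 2: dP = 32 * 0.001 * 17400e-6 * 0.856 / (121e-6)^2
Step 3: dP = 32553.84 Pa
Step 4: Convert to kPa: dP = 32.55 kPa


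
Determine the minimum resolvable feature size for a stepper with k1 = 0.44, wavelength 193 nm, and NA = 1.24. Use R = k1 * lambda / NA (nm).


Step 1: Identify values: k1 = 0.44, lambda = 193 nm, NA = 1.24
Step 2: R = k1 * lambda / NA
R = 0.44 * 193 / 1.24
R = 68.5 nm


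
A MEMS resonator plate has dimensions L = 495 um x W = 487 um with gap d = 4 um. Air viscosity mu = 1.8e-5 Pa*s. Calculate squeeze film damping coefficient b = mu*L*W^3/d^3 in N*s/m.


Step 1: Convert to SI.
L = 495e-6 m, W = 487e-6 m, d = 4e-6 m
Step 2: W^3 = (487e-6)^3 = 1.16e-10 m^3
Step 3: d^3 = (4e-6)^3 = 6.40e-17 m^3
Step 4: b = 1.8e-5 * 495e-6 * 1.16e-10 / 6.40e-17
b = 1.61e-02 N*s/m


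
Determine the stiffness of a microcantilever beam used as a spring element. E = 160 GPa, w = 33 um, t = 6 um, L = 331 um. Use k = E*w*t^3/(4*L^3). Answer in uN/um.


Step 1: Convert E to consistent units (1 GPa = 1000 uN/um^2).
E = 160 GPa = 160000 uN/um^2
Step 2: Compute t^3 = 6^3 = 216
Step 3: Compute L^3 = 331^3 = 36264691
Step 4: k = 160000 * 33 * 216 / (4 * 36264691)
k = 7.8622 uN/um


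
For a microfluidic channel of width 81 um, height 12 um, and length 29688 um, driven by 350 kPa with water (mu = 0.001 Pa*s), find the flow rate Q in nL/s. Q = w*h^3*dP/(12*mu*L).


Step 1: Convert all dimensions to SI (meters).
w = 81e-6 m, h = 12e-6 m, L = 29688e-6 m, dP = 350e3 Pa
Step 2: Q = w * h^3 * dP / (12 * mu * L)
Q = 81e-6 * (12e-6)^3 * 350e3 / (12 * 0.001 * 29688e-6) = 1.375101e-10 m^3/s
Step 3: Convert Q from m^3/s to nL/s (1 m^3 = 1e12 nL, so multiply by 1e12).
Q = 137.51 nL/s


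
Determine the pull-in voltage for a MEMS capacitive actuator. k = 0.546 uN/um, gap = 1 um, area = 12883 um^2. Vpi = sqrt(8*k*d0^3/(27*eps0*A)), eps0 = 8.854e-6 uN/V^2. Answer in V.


Step 1: Compute numerator: 8 * k * d0^3 = 8 * 0.546 * 1^3 = 4.368
Step 2: Compute denominator: 27 * eps0 * A = 27 * 8.854e-6 * 12883 = 3.079784
Step 3: Vpi = sqrt(4.368 / 3.079784)
Vpi = 1.19 V


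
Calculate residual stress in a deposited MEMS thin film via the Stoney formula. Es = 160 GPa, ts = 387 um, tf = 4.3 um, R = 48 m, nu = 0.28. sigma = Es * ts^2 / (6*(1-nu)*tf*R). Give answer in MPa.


Step 1: Compute numerator: Es * ts^2 = 160 * 387^2 = 23963040 (GPa*um^2)
Step 2: Compute denominator (R in um): 6*(1-nu)*tf*R = 6*0.72*4.3*48e6 = 891648000.0 (um^2)
Step 3: sigma (GPa) = 23963040 / 891648000.0 = 2.6875e-02 GPa
Step 4: Convert to MPa (x1000): sigma = 26.9 MPa


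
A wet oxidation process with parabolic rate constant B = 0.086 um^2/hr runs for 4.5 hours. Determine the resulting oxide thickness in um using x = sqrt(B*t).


Step 1: Compute B*t = 0.086 * 4.5 = 0.387
Step 2: x = sqrt(0.387)
x = 0.622 um


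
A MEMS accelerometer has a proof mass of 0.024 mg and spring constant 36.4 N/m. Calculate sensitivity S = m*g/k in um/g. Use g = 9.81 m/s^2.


Step 1: Convert mass: m = 0.024 mg = 2.40e-08 kg
Step 2: S = m * g / k = 2.40e-08 * 9.81 / 36.4
Step 3: S = 6.47e-09 m/g
Step 4: Convert to um/g: S = 0.006 um/g


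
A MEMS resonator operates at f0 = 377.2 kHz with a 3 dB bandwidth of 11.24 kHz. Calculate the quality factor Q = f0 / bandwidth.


Step 1: Q = f0 / bandwidth
Step 2: Q = 377.2 / 11.24
Q = 33.6


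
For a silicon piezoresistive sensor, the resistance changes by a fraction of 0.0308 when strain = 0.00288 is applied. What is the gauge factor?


Step 1: Identify values.
dR/R = 0.0308, strain = 0.00288
Step 2: GF = (dR/R) / strain = 0.0308 / 0.00288
GF = 10.7


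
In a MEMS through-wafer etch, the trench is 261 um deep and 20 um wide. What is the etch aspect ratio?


Step 1: AR = depth / width
Step 2: AR = 261 / 20
AR = 13.1


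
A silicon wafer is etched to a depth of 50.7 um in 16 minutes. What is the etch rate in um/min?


Step 1: Etch rate = depth / time
Step 2: rate = 50.7 / 16
rate = 3.169 um/min


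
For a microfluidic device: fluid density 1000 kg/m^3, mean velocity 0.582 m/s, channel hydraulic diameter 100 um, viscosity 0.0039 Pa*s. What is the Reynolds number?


Step 1: Convert Dh to meters: Dh = 100e-6 m
Step 2: Re = rho * v * Dh / mu
Re = 1000 * 0.582 * 100e-6 / 0.0039
Re = 14.923


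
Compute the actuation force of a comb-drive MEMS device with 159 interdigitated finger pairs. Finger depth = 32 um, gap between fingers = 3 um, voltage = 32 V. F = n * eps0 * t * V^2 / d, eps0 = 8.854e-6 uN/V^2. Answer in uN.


Step 1: Parameters: n=159, eps0=8.854e-6 uN/V^2, t=32 um, V=32 V, d=3 um
Step 2: V^2 = 1024
Step 3: F = 159 * 8.854e-6 * 32 * 1024 / 3
F = 15.377 uN


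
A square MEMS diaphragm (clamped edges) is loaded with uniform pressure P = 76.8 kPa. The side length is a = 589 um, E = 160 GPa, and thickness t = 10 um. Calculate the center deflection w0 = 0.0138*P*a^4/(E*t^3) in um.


Step 1: Convert pressure to compatible units (E is in GPa, so P in GPa).
P = 76.8 kPa = 76.8e-6 GPa
Step 2: Compute numerator: 0.0138 * P * a^4.
a^4 = 589^4 = 120354180241
numerator = 0.0138 * 76.8e-6 * 120354180241 = 1.27556e+05
Step 3: Compute denominator: E * t^3 = 160 * 10^3 = 160000
Step 4: w0 = numerator / denominator = 1.27556e+05 / 160000 = 0.7972 um


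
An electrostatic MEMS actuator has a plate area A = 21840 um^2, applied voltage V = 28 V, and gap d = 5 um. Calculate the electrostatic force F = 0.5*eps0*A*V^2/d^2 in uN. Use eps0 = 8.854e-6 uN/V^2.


Step 1: Identify parameters.
eps0 = 8.854e-6 uN/V^2, A = 21840 um^2, V = 28 V, d = 5 um
Step 2: Compute V^2 = 28^2 = 784
Step 3: Compute d^2 = 5^2 = 25
Step 4: F = 0.5 * 8.854e-6 * 21840 * 784 / 25
F = 3.032 uN


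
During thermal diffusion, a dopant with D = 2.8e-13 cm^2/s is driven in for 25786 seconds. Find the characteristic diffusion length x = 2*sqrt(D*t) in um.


Step 1: Compute D*t = 2.8e-13 * 25786 = 7.22008e-09 cm^2
Step 2: sqrt(D*t) = 8.49711e-05 cm
Step 3: x = 2 * 8.49711e-05 cm = 1.699422e-04 cm
Step 4: Convert to um (1 cm = 1e4 um): x = 1.699 um


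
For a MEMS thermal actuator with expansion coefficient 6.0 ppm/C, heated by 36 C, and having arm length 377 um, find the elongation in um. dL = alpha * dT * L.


Step 1: Convert CTE: alpha = 6.0 ppm/C = 6.0e-6 /C
Step 2: dL = 6.0e-6 * 36 * 377
dL = 0.0814 um


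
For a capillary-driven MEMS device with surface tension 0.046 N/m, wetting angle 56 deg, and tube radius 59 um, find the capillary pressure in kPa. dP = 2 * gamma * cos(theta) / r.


Step 1: cos(56 deg) = 0.5592
Step 2: Convert r to m: r = 59e-6 m
Step 3: dP = 2 * 0.046 * 0.5592 / 59e-6 = 872.0 Pa
Step 4: Convert Pa to kPa (divide by 1000).
dP = 0.87 kPa


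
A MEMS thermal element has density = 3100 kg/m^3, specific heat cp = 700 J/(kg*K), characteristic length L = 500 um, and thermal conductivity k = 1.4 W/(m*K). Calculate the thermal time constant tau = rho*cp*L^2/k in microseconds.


Step 1: Convert L to m: L = 500e-6 m
Step 2: L^2 = (500e-6)^2 = 2.5e-07 m^2
Step 3: tau = 3100 * 700 * 2.5e-07 / 1.4 = 3.875e-01 s
Step 4: Convert to microseconds (multiply by 1e6).
tau = 387500.0 us


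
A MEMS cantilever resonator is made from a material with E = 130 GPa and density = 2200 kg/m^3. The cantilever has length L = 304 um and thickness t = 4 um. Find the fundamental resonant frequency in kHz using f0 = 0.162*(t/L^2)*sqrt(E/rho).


Step 1: Convert units to SI.
t_SI = 4e-6 m, L_SI = 304e-6 m
Step 2: Calculate sqrt(E/rho).
sqrt(130e9 / 2200) = 7687.06 m/s
Step 3: Compute f0.
f0 = 0.162 * 4e-6 / (304e-6)^2 * 7687.06 = 53899.9 Hz = 53.9 kHz


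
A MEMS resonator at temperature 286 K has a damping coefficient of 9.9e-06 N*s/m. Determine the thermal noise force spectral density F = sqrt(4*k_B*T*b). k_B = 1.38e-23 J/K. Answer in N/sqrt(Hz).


Step 1: Compute 4 * k_B * T * b
= 4 * 1.38e-23 * 286 * 9.9e-06
= 1.5629e-25 N^2/Hz
Step 2: F_noise = sqrt(1.5629e-25)
F_noise = 3.95e-13 N/sqrt(Hz)


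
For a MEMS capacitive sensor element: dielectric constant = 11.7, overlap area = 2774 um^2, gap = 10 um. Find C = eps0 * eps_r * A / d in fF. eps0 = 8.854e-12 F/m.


Step 1: Convert area to m^2: A = 2774e-12 m^2
Step 2: Convert gap to m: d = 10e-6 m
Step 3: C = eps0 * eps_r * A / d
C = 8.854e-12 * 11.7 * 2774e-12 / 10e-6
Step 4: Convert to fF (multiply by 1e15).
C = 28.74 fF


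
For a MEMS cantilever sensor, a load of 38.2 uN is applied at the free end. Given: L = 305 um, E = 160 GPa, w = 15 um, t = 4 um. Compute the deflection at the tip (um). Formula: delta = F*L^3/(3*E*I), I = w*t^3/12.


Step 1: Calculate the second moment of area.
I = w * t^3 / 12 = 15 * 4^3 / 12 = 80.0 um^4
Step 2: Convert E to consistent units (1 GPa = 1000 uN/um^2).
E = 160 GPa = 160000 uN/um^2
Step 3: Calculate tip deflection.
delta = F * L^3 / (3 * E * I)
delta = 38.2 * 305^3 / (3 * 160000 * 80.0)
delta = 28.2249 um


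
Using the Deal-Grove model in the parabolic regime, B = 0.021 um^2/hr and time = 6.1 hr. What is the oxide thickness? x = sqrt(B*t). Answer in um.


Step 1: Compute B*t = 0.021 * 6.1 = 0.1281
Step 2: x = sqrt(0.1281)
x = 0.358 um


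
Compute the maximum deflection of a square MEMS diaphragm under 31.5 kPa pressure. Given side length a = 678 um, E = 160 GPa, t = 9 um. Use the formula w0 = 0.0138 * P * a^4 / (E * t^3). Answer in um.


Step 1: Convert pressure to compatible units (E is in GPa, so P in GPa).
P = 31.5 kPa = 31.5e-6 GPa
Step 2: Compute numerator: 0.0138 * P * a^4.
a^4 = 678^4 = 211309379856
numerator = 0.0138 * 31.5e-6 * 211309379856 = 9.18562e+04
Step 3: Compute denominator: E * t^3 = 160 * 9^3 = 116640
Step 4: w0 = numerator / denominator = 9.18562e+04 / 116640 = 0.7875 um


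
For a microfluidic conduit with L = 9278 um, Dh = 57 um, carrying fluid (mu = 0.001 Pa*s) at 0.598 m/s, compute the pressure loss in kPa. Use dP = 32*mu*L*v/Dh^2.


Step 1: Convert to SI: L = 9278e-6 m, Dh = 57e-6 m
Step 2: dP = 32 * 0.001 * 9278e-6 * 0.598 / (57e-6)^2
Step 3: dP = 54645.68 Pa
Step 4: Convert to kPa: dP = 54.65 kPa


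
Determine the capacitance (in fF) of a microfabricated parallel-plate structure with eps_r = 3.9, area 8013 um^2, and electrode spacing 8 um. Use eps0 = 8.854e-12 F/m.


Step 1: Convert area to m^2: A = 8013e-12 m^2
Step 2: Convert gap to m: d = 8e-6 m
Step 3: C = eps0 * eps_r * A / d
C = 8.854e-12 * 3.9 * 8013e-12 / 8e-6
Step 4: Convert to fF (multiply by 1e15).
C = 34.59 fF


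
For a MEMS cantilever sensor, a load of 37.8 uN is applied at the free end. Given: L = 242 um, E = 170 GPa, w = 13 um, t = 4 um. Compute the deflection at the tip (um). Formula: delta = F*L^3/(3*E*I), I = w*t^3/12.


Step 1: Calculate the second moment of area.
I = w * t^3 / 12 = 13 * 4^3 / 12 = 69.3333 um^4
Step 2: Convert E to consistent units (1 GPa = 1000 uN/um^2).
E = 170 GPa = 170000 uN/um^2
Step 3: Calculate tip deflection.
delta = F * L^3 / (3 * E * I)
delta = 37.8 * 242^3 / (3 * 170000 * 69.3333)
delta = 15.1505 um


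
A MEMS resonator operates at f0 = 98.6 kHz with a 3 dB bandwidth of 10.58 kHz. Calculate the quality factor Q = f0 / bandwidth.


Step 1: Q = f0 / bandwidth
Step 2: Q = 98.6 / 10.58
Q = 9.3


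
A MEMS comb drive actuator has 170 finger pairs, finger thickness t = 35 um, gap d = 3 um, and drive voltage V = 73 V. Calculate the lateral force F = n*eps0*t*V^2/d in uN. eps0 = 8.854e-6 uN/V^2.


Step 1: Parameters: n=170, eps0=8.854e-6 uN/V^2, t=35 um, V=73 V, d=3 um
Step 2: V^2 = 5329
Step 3: F = 170 * 8.854e-6 * 35 * 5329 / 3
F = 93.58 uN


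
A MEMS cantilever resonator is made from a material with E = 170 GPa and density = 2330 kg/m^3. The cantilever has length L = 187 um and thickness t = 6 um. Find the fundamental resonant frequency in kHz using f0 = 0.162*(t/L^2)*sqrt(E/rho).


Step 1: Convert units to SI.
t_SI = 6e-6 m, L_SI = 187e-6 m
Step 2: Calculate sqrt(E/rho).
sqrt(170e9 / 2330) = 8541.74 m/s
Step 3: Compute f0.
f0 = 0.162 * 6e-6 / (187e-6)^2 * 8541.74 = 237426.6 Hz = 237.43 kHz


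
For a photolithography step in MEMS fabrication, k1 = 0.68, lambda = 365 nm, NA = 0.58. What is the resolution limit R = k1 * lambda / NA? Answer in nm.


Step 1: Identify values: k1 = 0.68, lambda = 365 nm, NA = 0.58
Step 2: R = k1 * lambda / NA
R = 0.68 * 365 / 0.58
R = 427.9 nm


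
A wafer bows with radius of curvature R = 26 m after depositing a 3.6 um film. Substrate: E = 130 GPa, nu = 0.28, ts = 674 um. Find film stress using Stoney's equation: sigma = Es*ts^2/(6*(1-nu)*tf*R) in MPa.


Step 1: Compute numerator: Es * ts^2 = 130 * 674^2 = 59055880 (GPa*um^2)
Step 2: Compute denominator (R in um): 6*(1-nu)*tf*R = 6*0.72*3.6*26e6 = 404352000.0 (um^2)
Step 3: sigma (GPa) = 59055880 / 404352000.0 = 1.46051e-01 GPa
Step 4: Convert to MPa (x1000): sigma = 146.1 MPa


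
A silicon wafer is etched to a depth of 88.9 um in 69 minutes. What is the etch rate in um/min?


Step 1: Etch rate = depth / time
Step 2: rate = 88.9 / 69
rate = 1.288 um/min


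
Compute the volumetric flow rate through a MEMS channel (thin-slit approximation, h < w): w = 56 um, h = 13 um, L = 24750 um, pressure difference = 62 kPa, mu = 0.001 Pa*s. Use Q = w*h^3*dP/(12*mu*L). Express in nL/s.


Step 1: Convert all dimensions to SI (meters).
w = 56e-6 m, h = 13e-6 m, L = 24750e-6 m, dP = 62e3 Pa
Step 2: Q = w * h^3 * dP / (12 * mu * L)
Q = 56e-6 * (13e-6)^3 * 62e3 / (12 * 0.001 * 24750e-6) = 2.568345e-11 m^3/s
Step 3: Convert Q from m^3/s to nL/s (1 m^3 = 1e12 nL, so multiply by 1e12).
Q = 25.683 nL/s


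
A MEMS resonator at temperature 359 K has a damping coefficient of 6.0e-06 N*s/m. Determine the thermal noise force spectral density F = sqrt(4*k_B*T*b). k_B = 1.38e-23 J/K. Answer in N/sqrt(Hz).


Step 1: Compute 4 * k_B * T * b
= 4 * 1.38e-23 * 359 * 6.0e-06
= 1.1890e-25 N^2/Hz
Step 2: F_noise = sqrt(1.1890e-25)
F_noise = 3.45e-13 N/sqrt(Hz)


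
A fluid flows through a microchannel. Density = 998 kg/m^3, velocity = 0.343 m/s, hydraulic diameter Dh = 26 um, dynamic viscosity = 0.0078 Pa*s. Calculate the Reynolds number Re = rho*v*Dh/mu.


Step 1: Convert Dh to meters: Dh = 26e-6 m
Step 2: Re = rho * v * Dh / mu
Re = 998 * 0.343 * 26e-6 / 0.0078
Re = 1.141
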